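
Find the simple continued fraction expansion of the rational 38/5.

[7; 1, 1, 2]

Run the Euclidean algorithm on 38 and 5; the successive quotients are the partial quotients a_0, a_1, ... (each step inverts the fractional part left over by the previous one):
  38 = 7*5 + 3, so a_0 = 7.
  5 = 1*3 + 2, so a_1 = 1.
  3 = 1*2 + 1, so a_2 = 1.
  2 = 2*1 + 0, so a_3 = 2.
The remainder reaches 0 after 4 divisions, so the expansion has 4 partial quotients, read off in order.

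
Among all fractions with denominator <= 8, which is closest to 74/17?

13/3

Expand x = 74/17 as a continued fraction with the Euclidean algorithm:
  74 = 4*17 + 6, so a_0 = 4.
  17 = 2*6 + 5, so a_1 = 2.
  6 = 1*5 + 1, so a_2 = 1.
  5 = 5*1 + 0, so a_3 = 5.
so x = [4; 2, 1, 5].
Convergents (p_i = a_i*p_{i-1} + p_{i-2}, q_i = a_i*q_{i-1} + q_{i-2} with p_{-2}=0, p_{-1}=1, q_{-2}=1, q_{-1}=0), until the denominator exceeds 8:
  i=0: a_0=4, p_0 = 4*1 + 0 = 4, q_0 = 4*0 + 1 = 1.
  i=1: a_1=2, p_1 = 2*4 + 1 = 9, q_1 = 2*1 + 0 = 2.
  i=2: a_2=1, p_2 = 1*9 + 4 = 13, q_2 = 1*2 + 1 = 3.
  i=3: a_3=5, p_3 = 5*13 + 9 = 74, q_3 = 5*3 + 2 = 17.
q_3 = 17 > 8, so the last convergent with denominator <= 8 is p_2/q_2 = 13/3.
The closest fraction with denominator <= 8 is either p_2/q_2 or the intermediate fraction (k*p_2 + p_1)/(k*q_2 + q_1) with the largest k >= 1 whose denominator stays <= 8; these approach x as k grows, and every other convergent or intermediate fraction in range is farther away.
Largest k: floor((8 - q_1)/q_2) = floor((8 - 2)/3) = 2.
That gives (2*13 + 9)/(2*3 + 2) = 35/8.
Compare the errors: |x - 13/3| = |74*3 - 13*17|/(17*3) = 1/51, and |x - 35/8| = |74*8 - 35*17|/(17*8) = 3/136.
Cross-multiplying, 1*136 = 136 < 153 = 3*51, so 1/51 is smaller: the convergent 13/3 is closer to x than 35/8.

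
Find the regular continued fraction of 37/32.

Run the Euclidean algorithm on 37 and 32; the successive quotients are the partial quotients a_0, a_1, ... (each step inverts the fractional part left over by the previous one):
  37 = 1*32 + 5, so a_0 = 1.
  32 = 6*5 + 2, so a_1 = 6.
  5 = 2*2 + 1, so a_2 = 2.
  2 = 2*1 + 0, so a_3 = 2.
The remainder reaches 0 after 4 divisions, so the expansion has 4 partial quotients, read off in order.

[1; 6, 2, 2]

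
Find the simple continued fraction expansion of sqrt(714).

Write x_i = (sqrt(714) + m_i)/d_i with (m_0, d_0) = (0, 1). a_0 = floor(sqrt(714)) = 26, since 26^2 = 676 <= 714 < 729 = 27^2.
Iterate m_{i+1} = d_i*a_i - m_i, d_{i+1} = (714 - m_{i+1}^2)/d_i, a_{i+1} = floor((a_0 + m_{i+1})/d_{i+1}):
  m_1 = 1*26 - 0 = 26, d_1 = (714 - 26^2)/1 = 38/1 = 38, a_1 = floor((26 + 26)/38) = 1.
  m_2 = 38*1 - 26 = 12, d_2 = (714 - 12^2)/38 = 570/38 = 15, a_2 = floor((26 + 12)/15) = 2.
  m_3 = 15*2 - 12 = 18, d_3 = (714 - 18^2)/15 = 390/15 = 26, a_3 = floor((26 + 18)/26) = 1.
  m_4 = 26*1 - 18 = 8, d_4 = (714 - 8^2)/26 = 650/26 = 25, a_4 = floor((26 + 8)/25) = 1.
  m_5 = 25*1 - 8 = 17, d_5 = (714 - 17^2)/25 = 425/25 = 17, a_5 = floor((26 + 17)/17) = 2.
  m_6 = 17*2 - 17 = 17, d_6 = (714 - 17^2)/17 = 425/17 = 25, a_6 = floor((26 + 17)/25) = 1.
  m_7 = 25*1 - 17 = 8, d_7 = (714 - 8^2)/25 = 650/25 = 26, a_7 = floor((26 + 8)/26) = 1.
  m_8 = 26*1 - 8 = 18, d_8 = (714 - 18^2)/26 = 390/26 = 15, a_8 = floor((26 + 18)/15) = 2.
  m_9 = 15*2 - 18 = 12, d_9 = (714 - 12^2)/15 = 570/15 = 38, a_9 = floor((26 + 12)/38) = 1.
  m_10 = 38*1 - 12 = 26, d_10 = (714 - 26^2)/38 = 38/38 = 1, a_10 = floor((26 + 26)/1) = 52.
  m_11 = 1*52 - 26 = 26, d_11 = (714 - 26^2)/1 = 38/1 = 38: (m_11, d_11) = (m_1, d_1) = (26, 38), so from here the quotients repeat a_1, ..., a_10; the period length is 10.
Hence the expansion of sqrt(714) is a_0 = 26 followed by the repeating block 1, 2, 1, 1, 2, 1, 1, 2, 1, 52 (period 10).

[26; (1, 2, 1, 1, 2, 1, 1, 2, 1, 52)]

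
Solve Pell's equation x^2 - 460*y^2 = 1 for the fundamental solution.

First expand sqrt(460) as a continued fraction. With x_i = (sqrt(460) + m_i)/d_i and (m_0, d_0) = (0, 1): a_0 = floor(sqrt(460)) = 21, since 21^2 = 441 <= 460 < 484 = 22^2.
Iterate m_{i+1} = d_i*a_i - m_i, d_{i+1} = (460 - m_{i+1}^2)/d_i, a_{i+1} = floor((a_0 + m_{i+1})/d_{i+1}):
  m_1 = 1*21 - 0 = 21, d_1 = (460 - 21^2)/1 = 19/1 = 19, a_1 = floor((21 + 21)/19) = 2.
  m_2 = 19*2 - 21 = 17, d_2 = (460 - 17^2)/19 = 171/19 = 9, a_2 = floor((21 + 17)/9) = 4.
  m_3 = 9*4 - 17 = 19, d_3 = (460 - 19^2)/9 = 99/9 = 11, a_3 = floor((21 + 19)/11) = 3.
  m_4 = 11*3 - 19 = 14, d_4 = (460 - 14^2)/11 = 264/11 = 24, a_4 = floor((21 + 14)/24) = 1.
  m_5 = 24*1 - 14 = 10, d_5 = (460 - 10^2)/24 = 360/24 = 15, a_5 = floor((21 + 10)/15) = 2.
  m_6 = 15*2 - 10 = 20, d_6 = (460 - 20^2)/15 = 60/15 = 4, a_6 = floor((21 + 20)/4) = 10.
  m_7 = 4*10 - 20 = 20, d_7 = (460 - 20^2)/4 = 60/4 = 15, a_7 = floor((21 + 20)/15) = 2.
  m_8 = 15*2 - 20 = 10, d_8 = (460 - 10^2)/15 = 360/15 = 24, a_8 = floor((21 + 10)/24) = 1.
  m_9 = 24*1 - 10 = 14, d_9 = (460 - 14^2)/24 = 264/24 = 11, a_9 = floor((21 + 14)/11) = 3.
  m_10 = 11*3 - 14 = 19, d_10 = (460 - 19^2)/11 = 99/11 = 9, a_10 = floor((21 + 19)/9) = 4.
  m_11 = 9*4 - 19 = 17, d_11 = (460 - 17^2)/9 = 171/9 = 19, a_11 = floor((21 + 17)/19) = 2.
  m_12 = 19*2 - 17 = 21, d_12 = (460 - 21^2)/19 = 19/19 = 1, a_12 = floor((21 + 21)/1) = 42.
  m_13 = 1*42 - 21 = 21, d_13 = (460 - 21^2)/1 = 19/1 = 19: (m_13, d_13) = (m_1, d_1) = (21, 19), so from here the quotients repeat a_1, ..., a_12; the period length is 12.
So sqrt(460) = [21; (2, 4, 3, 1, 2, 10, 2, 1, 3, 4, 2, 42)] with period length k = 12.
k is even, so the fundamental solution of x^2 - 460y^2 = 1 is (p_{k-1}, q_{k-1}) = (p_11, q_11); compute convergents through index 11.
Convergents (p_i = a_i*p_{i-1} + p_{i-2}, q_i = a_i*q_{i-1} + q_{i-2} with p_{-2}=0, p_{-1}=1, q_{-2}=1, q_{-1}=0):
  i=0: a_0=21, p_0 = 21*1 + 0 = 21, q_0 = 21*0 + 1 = 1.
  i=1: a_1=2, p_1 = 2*21 + 1 = 43, q_1 = 2*1 + 0 = 2.
  i=2: a_2=4, p_2 = 4*43 + 21 = 193, q_2 = 4*2 + 1 = 9.
  i=3: a_3=3, p_3 = 3*193 + 43 = 622, q_3 = 3*9 + 2 = 29.
  i=4: a_4=1, p_4 = 1*622 + 193 = 815, q_4 = 1*29 + 9 = 38.
  i=5: a_5=2, p_5 = 2*815 + 622 = 2252, q_5 = 2*38 + 29 = 105.
  i=6: a_6=10, p_6 = 10*2252 + 815 = 23335, q_6 = 10*105 + 38 = 1088.
  i=7: a_7=2, p_7 = 2*23335 + 2252 = 48922, q_7 = 2*1088 + 105 = 2281.
  i=8: a_8=1, p_8 = 1*48922 + 23335 = 72257, q_8 = 1*2281 + 1088 = 3369.
  i=9: a_9=3, p_9 = 3*72257 + 48922 = 265693, q_9 = 3*3369 + 2281 = 12388.
  i=10: a_10=4, p_10 = 4*265693 + 72257 = 1135029, q_10 = 4*12388 + 3369 = 52921.
  i=11: a_11=2, p_11 = 2*1135029 + 265693 = 2535751, q_11 = 2*52921 + 12388 = 118230.
Check: 2535751^2 - 460*118230^2 = 6430033134001 - 6430033134000 = 1, so (x, y) = (2535751, 118230) solves the equation, and by the theorem it is the least positive solution.

(x, y) = (2535751, 118230)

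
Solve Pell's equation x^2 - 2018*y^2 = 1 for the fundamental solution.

First expand sqrt(2018) as a continued fraction. With x_i = (sqrt(2018) + m_i)/d_i and (m_0, d_0) = (0, 1): a_0 = floor(sqrt(2018)) = 44, since 44^2 = 1936 <= 2018 < 2025 = 45^2.
Iterate m_{i+1} = d_i*a_i - m_i, d_{i+1} = (2018 - m_{i+1}^2)/d_i, a_{i+1} = floor((a_0 + m_{i+1})/d_{i+1}):
  m_1 = 1*44 - 0 = 44, d_1 = (2018 - 44^2)/1 = 82/1 = 82, a_1 = floor((44 + 44)/82) = 1.
  m_2 = 82*1 - 44 = 38, d_2 = (2018 - 38^2)/82 = 574/82 = 7, a_2 = floor((44 + 38)/7) = 11.
  m_3 = 7*11 - 38 = 39, d_3 = (2018 - 39^2)/7 = 497/7 = 71, a_3 = floor((44 + 39)/71) = 1.
  m_4 = 71*1 - 39 = 32, d_4 = (2018 - 32^2)/71 = 994/71 = 14, a_4 = floor((44 + 32)/14) = 5.
  m_5 = 14*5 - 32 = 38, d_5 = (2018 - 38^2)/14 = 574/14 = 41, a_5 = floor((44 + 38)/41) = 2.
  m_6 = 41*2 - 38 = 44, d_6 = (2018 - 44^2)/41 = 82/41 = 2, a_6 = floor((44 + 44)/2) = 44.
  m_7 = 2*44 - 44 = 44, d_7 = (2018 - 44^2)/2 = 82/2 = 41, a_7 = floor((44 + 44)/41) = 2.
  m_8 = 41*2 - 44 = 38, d_8 = (2018 - 38^2)/41 = 574/41 = 14, a_8 = floor((44 + 38)/14) = 5.
  m_9 = 14*5 - 38 = 32, d_9 = (2018 - 32^2)/14 = 994/14 = 71, a_9 = floor((44 + 32)/71) = 1.
  m_10 = 71*1 - 32 = 39, d_10 = (2018 - 39^2)/71 = 497/71 = 7, a_10 = floor((44 + 39)/7) = 11.
  m_11 = 7*11 - 39 = 38, d_11 = (2018 - 38^2)/7 = 574/7 = 82, a_11 = floor((44 + 38)/82) = 1.
  m_12 = 82*1 - 38 = 44, d_12 = (2018 - 44^2)/82 = 82/82 = 1, a_12 = floor((44 + 44)/1) = 88.
  m_13 = 1*88 - 44 = 44, d_13 = (2018 - 44^2)/1 = 82/1 = 82: (m_13, d_13) = (m_1, d_1) = (44, 82), so from here the quotients repeat a_1, ..., a_12; the period length is 12.
So sqrt(2018) = [44; (1, 11, 1, 5, 2, 44, 2, 5, 1, 11, 1, 88)] with period length k = 12.
k is even, so the fundamental solution of x^2 - 2018y^2 = 1 is (p_{k-1}, q_{k-1}) = (p_11, q_11); compute convergents through index 11.
Convergents (p_i = a_i*p_{i-1} + p_{i-2}, q_i = a_i*q_{i-1} + q_{i-2} with p_{-2}=0, p_{-1}=1, q_{-2}=1, q_{-1}=0):
  i=0: a_0=44, p_0 = 44*1 + 0 = 44, q_0 = 44*0 + 1 = 1.
  i=1: a_1=1, p_1 = 1*44 + 1 = 45, q_1 = 1*1 + 0 = 1.
  i=2: a_2=11, p_2 = 11*45 + 44 = 539, q_2 = 11*1 + 1 = 12.
  i=3: a_3=1, p_3 = 1*539 + 45 = 584, q_3 = 1*12 + 1 = 13.
  i=4: a_4=5, p_4 = 5*584 + 539 = 3459, q_4 = 5*13 + 12 = 77.
  i=5: a_5=2, p_5 = 2*3459 + 584 = 7502, q_5 = 2*77 + 13 = 167.
  i=6: a_6=44, p_6 = 44*7502 + 3459 = 333547, q_6 = 44*167 + 77 = 7425.
  i=7: a_7=2, p_7 = 2*333547 + 7502 = 674596, q_7 = 2*7425 + 167 = 15017.
  i=8: a_8=5, p_8 = 5*674596 + 333547 = 3706527, q_8 = 5*15017 + 7425 = 82510.
  i=9: a_9=1, p_9 = 1*3706527 + 674596 = 4381123, q_9 = 1*82510 + 15017 = 97527.
  i=10: a_10=11, p_10 = 11*4381123 + 3706527 = 51898880, q_10 = 11*97527 + 82510 = 1155307.
  i=11: a_11=1, p_11 = 1*51898880 + 4381123 = 56280003, q_11 = 1*1155307 + 97527 = 1252834.
Check: 56280003^2 - 2018*1252834^2 = 3167438737680009 - 3167438737680008 = 1, so (x, y) = (56280003, 1252834) solves the equation, and by the theorem it is the least positive solution.

(x, y) = (56280003, 1252834)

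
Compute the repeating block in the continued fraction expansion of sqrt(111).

[10; (1, 1, 6, 1, 1, 20)]

Write x_i = (sqrt(111) + m_i)/d_i with (m_0, d_0) = (0, 1). a_0 = floor(sqrt(111)) = 10, since 10^2 = 100 <= 111 < 121 = 11^2.
Iterate m_{i+1} = d_i*a_i - m_i, d_{i+1} = (111 - m_{i+1}^2)/d_i, a_{i+1} = floor((a_0 + m_{i+1})/d_{i+1}):
  m_1 = 1*10 - 0 = 10, d_1 = (111 - 10^2)/1 = 11/1 = 11, a_1 = floor((10 + 10)/11) = 1.
  m_2 = 11*1 - 10 = 1, d_2 = (111 - 1^2)/11 = 110/11 = 10, a_2 = floor((10 + 1)/10) = 1.
  m_3 = 10*1 - 1 = 9, d_3 = (111 - 9^2)/10 = 30/10 = 3, a_3 = floor((10 + 9)/3) = 6.
  m_4 = 3*6 - 9 = 9, d_4 = (111 - 9^2)/3 = 30/3 = 10, a_4 = floor((10 + 9)/10) = 1.
  m_5 = 10*1 - 9 = 1, d_5 = (111 - 1^2)/10 = 110/10 = 11, a_5 = floor((10 + 1)/11) = 1.
  m_6 = 11*1 - 1 = 10, d_6 = (111 - 10^2)/11 = 11/11 = 1, a_6 = floor((10 + 10)/1) = 20.
  m_7 = 1*20 - 10 = 10, d_7 = (111 - 10^2)/1 = 11/1 = 11: (m_7, d_7) = (m_1, d_1) = (10, 11), so from here the quotients repeat a_1, ..., a_6; the period length is 6.
Hence the expansion of sqrt(111) is a_0 = 10 followed by the repeating block 1, 1, 6, 1, 1, 20 (period 6).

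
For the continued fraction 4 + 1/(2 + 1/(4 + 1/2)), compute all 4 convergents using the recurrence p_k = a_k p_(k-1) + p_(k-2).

4/1, 9/2, 40/9, 89/20

Using the convergent recurrence p_i = a_i*p_{i-1} + p_{i-2}, q_i = a_i*q_{i-1} + q_{i-2} with p_{-2}=0, p_{-1}=1, q_{-2}=1, q_{-1}=0:
  i=0: a_0=4, p_0 = 4*1 + 0 = 4, q_0 = 4*0 + 1 = 1.
  i=1: a_1=2, p_1 = 2*4 + 1 = 9, q_1 = 2*1 + 0 = 2.
  i=2: a_2=4, p_2 = 4*9 + 4 = 40, q_2 = 4*2 + 1 = 9.
  i=3: a_3=2, p_3 = 2*40 + 9 = 89, q_3 = 2*9 + 2 = 20.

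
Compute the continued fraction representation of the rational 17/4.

Run the Euclidean algorithm on 17 and 4; the successive quotients are the partial quotients a_0, a_1, ... (each step inverts the fractional part left over by the previous one):
  17 = 4*4 + 1, so a_0 = 4.
  4 = 4*1 + 0, so a_1 = 4.
The remainder reaches 0 after 2 divisions, so the expansion has 2 partial quotients, read off in order.

[4; 4]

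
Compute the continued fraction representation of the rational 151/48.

Run the Euclidean algorithm on 151 and 48; the successive quotients are the partial quotients a_0, a_1, ... (each step inverts the fractional part left over by the previous one):
  151 = 3*48 + 7, so a_0 = 3.
  48 = 6*7 + 6, so a_1 = 6.
  7 = 1*6 + 1, so a_2 = 1.
  6 = 6*1 + 0, so a_3 = 6.
The remainder reaches 0 after 4 divisions, so the expansion has 4 partial quotients, read off in order.

[3; 6, 1, 6]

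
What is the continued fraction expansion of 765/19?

[40; 3, 1, 4]

Run the Euclidean algorithm on 765 and 19; the successive quotients are the partial quotients a_0, a_1, ... (each step inverts the fractional part left over by the previous one):
  765 = 40*19 + 5, so a_0 = 40.
  19 = 3*5 + 4, so a_1 = 3.
  5 = 1*4 + 1, so a_2 = 1.
  4 = 4*1 + 0, so a_3 = 4.
The remainder reaches 0 after 4 divisions, so the expansion has 4 partial quotients, read off in order.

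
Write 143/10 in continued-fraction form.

[14; 3, 3]

Run the Euclidean algorithm on 143 and 10; the successive quotients are the partial quotients a_0, a_1, ... (each step inverts the fractional part left over by the previous one):
  143 = 14*10 + 3, so a_0 = 14.
  10 = 3*3 + 1, so a_1 = 3.
  3 = 3*1 + 0, so a_2 = 3.
The remainder reaches 0 after 3 divisions, so the expansion has 3 partial quotients, read off in order.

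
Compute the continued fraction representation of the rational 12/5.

[2; 2, 2]

Run the Euclidean algorithm on 12 and 5; the successive quotients are the partial quotients a_0, a_1, ... (each step inverts the fractional part left over by the previous one):
  12 = 2*5 + 2, so a_0 = 2.
  5 = 2*2 + 1, so a_1 = 2.
  2 = 2*1 + 0, so a_2 = 2.
The remainder reaches 0 after 3 divisions, so the expansion has 3 partial quotients, read off in order.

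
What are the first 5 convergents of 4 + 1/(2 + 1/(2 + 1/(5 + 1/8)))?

4/1, 9/2, 22/5, 119/27, 974/221

Using the convergent recurrence p_i = a_i*p_{i-1} + p_{i-2}, q_i = a_i*q_{i-1} + q_{i-2} with p_{-2}=0, p_{-1}=1, q_{-2}=1, q_{-1}=0:
  i=0: a_0=4, p_0 = 4*1 + 0 = 4, q_0 = 4*0 + 1 = 1.
  i=1: a_1=2, p_1 = 2*4 + 1 = 9, q_1 = 2*1 + 0 = 2.
  i=2: a_2=2, p_2 = 2*9 + 4 = 22, q_2 = 2*2 + 1 = 5.
  i=3: a_3=5, p_3 = 5*22 + 9 = 119, q_3 = 5*5 + 2 = 27.
  i=4: a_4=8, p_4 = 8*119 + 22 = 974, q_4 = 8*27 + 5 = 221.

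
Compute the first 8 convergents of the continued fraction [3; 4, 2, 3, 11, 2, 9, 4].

3/1, 13/4, 29/9, 100/31, 1129/350, 2358/731, 22351/6929, 91762/28447

Using the convergent recurrence p_i = a_i*p_{i-1} + p_{i-2}, q_i = a_i*q_{i-1} + q_{i-2} with p_{-2}=0, p_{-1}=1, q_{-2}=1, q_{-1}=0:
  i=0: a_0=3, p_0 = 3*1 + 0 = 3, q_0 = 3*0 + 1 = 1.
  i=1: a_1=4, p_1 = 4*3 + 1 = 13, q_1 = 4*1 + 0 = 4.
  i=2: a_2=2, p_2 = 2*13 + 3 = 29, q_2 = 2*4 + 1 = 9.
  i=3: a_3=3, p_3 = 3*29 + 13 = 100, q_3 = 3*9 + 4 = 31.
  i=4: a_4=11, p_4 = 11*100 + 29 = 1129, q_4 = 11*31 + 9 = 350.
  i=5: a_5=2, p_5 = 2*1129 + 100 = 2358, q_5 = 2*350 + 31 = 731.
  i=6: a_6=9, p_6 = 9*2358 + 1129 = 22351, q_6 = 9*731 + 350 = 6929.
  i=7: a_7=4, p_7 = 4*22351 + 2358 = 91762, q_7 = 4*6929 + 731 = 28447.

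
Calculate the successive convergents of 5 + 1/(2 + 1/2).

5/1, 11/2, 27/5

Using the convergent recurrence p_i = a_i*p_{i-1} + p_{i-2}, q_i = a_i*q_{i-1} + q_{i-2} with p_{-2}=0, p_{-1}=1, q_{-2}=1, q_{-1}=0:
  i=0: a_0=5, p_0 = 5*1 + 0 = 5, q_0 = 5*0 + 1 = 1.
  i=1: a_1=2, p_1 = 2*5 + 1 = 11, q_1 = 2*1 + 0 = 2.
  i=2: a_2=2, p_2 = 2*11 + 5 = 27, q_2 = 2*2 + 1 = 5.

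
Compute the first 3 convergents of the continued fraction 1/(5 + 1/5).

Using the convergent recurrence p_i = a_i*p_{i-1} + p_{i-2}, q_i = a_i*q_{i-1} + q_{i-2} with p_{-2}=0, p_{-1}=1, q_{-2}=1, q_{-1}=0:
  i=0: a_0=0, p_0 = 0*1 + 0 = 0, q_0 = 0*0 + 1 = 1.
  i=1: a_1=5, p_1 = 5*0 + 1 = 1, q_1 = 5*1 + 0 = 5.
  i=2: a_2=5, p_2 = 5*1 + 0 = 5, q_2 = 5*5 + 1 = 26.

0/1, 1/5, 5/26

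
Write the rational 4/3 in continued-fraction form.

[1; 3]

Run the Euclidean algorithm on 4 and 3; the successive quotients are the partial quotients a_0, a_1, ... (each step inverts the fractional part left over by the previous one):
  4 = 1*3 + 1, so a_0 = 1.
  3 = 3*1 + 0, so a_1 = 3.
The remainder reaches 0 after 2 divisions, so the expansion has 2 partial quotients, read off in order.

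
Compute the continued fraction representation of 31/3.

Run the Euclidean algorithm on 31 and 3; the successive quotients are the partial quotients a_0, a_1, ... (each step inverts the fractional part left over by the previous one):
  31 = 10*3 + 1, so a_0 = 10.
  3 = 3*1 + 0, so a_1 = 3.
The remainder reaches 0 after 2 divisions, so the expansion has 2 partial quotients, read off in order.

[10; 3]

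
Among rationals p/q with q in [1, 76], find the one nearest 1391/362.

269/70

Expand x = 1391/362 as a continued fraction with the Euclidean algorithm:
  1391 = 3*362 + 305, so a_0 = 3.
  362 = 1*305 + 57, so a_1 = 1.
  305 = 5*57 + 20, so a_2 = 5.
  57 = 2*20 + 17, so a_3 = 2.
  20 = 1*17 + 3, so a_4 = 1.
  17 = 5*3 + 2, so a_5 = 5.
  3 = 1*2 + 1, so a_6 = 1.
  2 = 2*1 + 0, so a_7 = 2.
so x = [3; 1, 5, 2, 1, 5, 1, 2].
Convergents (p_i = a_i*p_{i-1} + p_{i-2}, q_i = a_i*q_{i-1} + q_{i-2} with p_{-2}=0, p_{-1}=1, q_{-2}=1, q_{-1}=0), until the denominator exceeds 76:
  i=0: a_0=3, p_0 = 3*1 + 0 = 3, q_0 = 3*0 + 1 = 1.
  i=1: a_1=1, p_1 = 1*3 + 1 = 4, q_1 = 1*1 + 0 = 1.
  i=2: a_2=5, p_2 = 5*4 + 3 = 23, q_2 = 5*1 + 1 = 6.
  i=3: a_3=2, p_3 = 2*23 + 4 = 50, q_3 = 2*6 + 1 = 13.
  i=4: a_4=1, p_4 = 1*50 + 23 = 73, q_4 = 1*13 + 6 = 19.
  i=5: a_5=5, p_5 = 5*73 + 50 = 415, q_5 = 5*19 + 13 = 108.
q_5 = 108 > 76, so the last convergent with denominator <= 76 is p_4/q_4 = 73/19.
The closest fraction with denominator <= 76 is either p_4/q_4 or the intermediate fraction (k*p_4 + p_3)/(k*q_4 + q_3) with the largest k >= 1 whose denominator stays <= 76; these approach x as k grows, and every other convergent or intermediate fraction in range is farther away.
Largest k: floor((76 - q_3)/q_4) = floor((76 - 13)/19) = 3.
That gives (3*73 + 50)/(3*19 + 13) = 269/70.
Compare the errors: |x - 73/19| = |1391*19 - 73*362|/(362*19) = 3/6878, and |x - 269/70| = |1391*70 - 269*362|/(362*70) = 8/25340.
Cross-multiplying, 8*6878 = 55024 < 76020 = 3*25340, so 8/25340 is smaller: the intermediate fraction 269/70 is closer to x than 73/19.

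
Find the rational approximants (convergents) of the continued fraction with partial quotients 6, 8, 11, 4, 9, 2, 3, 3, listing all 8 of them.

Using the convergent recurrence p_i = a_i*p_{i-1} + p_{i-2}, q_i = a_i*q_{i-1} + q_{i-2} with p_{-2}=0, p_{-1}=1, q_{-2}=1, q_{-1}=0:
  i=0: a_0=6, p_0 = 6*1 + 0 = 6, q_0 = 6*0 + 1 = 1.
  i=1: a_1=8, p_1 = 8*6 + 1 = 49, q_1 = 8*1 + 0 = 8.
  i=2: a_2=11, p_2 = 11*49 + 6 = 545, q_2 = 11*8 + 1 = 89.
  i=3: a_3=4, p_3 = 4*545 + 49 = 2229, q_3 = 4*89 + 8 = 364.
  i=4: a_4=9, p_4 = 9*2229 + 545 = 20606, q_4 = 9*364 + 89 = 3365.
  i=5: a_5=2, p_5 = 2*20606 + 2229 = 43441, q_5 = 2*3365 + 364 = 7094.
  i=6: a_6=3, p_6 = 3*43441 + 20606 = 150929, q_6 = 3*7094 + 3365 = 24647.
  i=7: a_7=3, p_7 = 3*150929 + 43441 = 496228, q_7 = 3*24647 + 7094 = 81035.

6/1, 49/8, 545/89, 2229/364, 20606/3365, 43441/7094, 150929/24647, 496228/81035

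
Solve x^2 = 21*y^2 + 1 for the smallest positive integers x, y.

First expand sqrt(21) as a continued fraction. With x_i = (sqrt(21) + m_i)/d_i and (m_0, d_0) = (0, 1): a_0 = floor(sqrt(21)) = 4, since 4^2 = 16 <= 21 < 25 = 5^2.
Iterate m_{i+1} = d_i*a_i - m_i, d_{i+1} = (21 - m_{i+1}^2)/d_i, a_{i+1} = floor((a_0 + m_{i+1})/d_{i+1}):
  m_1 = 1*4 - 0 = 4, d_1 = (21 - 4^2)/1 = 5/1 = 5, a_1 = floor((4 + 4)/5) = 1.
  m_2 = 5*1 - 4 = 1, d_2 = (21 - 1^2)/5 = 20/5 = 4, a_2 = floor((4 + 1)/4) = 1.
  m_3 = 4*1 - 1 = 3, d_3 = (21 - 3^2)/4 = 12/4 = 3, a_3 = floor((4 + 3)/3) = 2.
  m_4 = 3*2 - 3 = 3, d_4 = (21 - 3^2)/3 = 12/3 = 4, a_4 = floor((4 + 3)/4) = 1.
  m_5 = 4*1 - 3 = 1, d_5 = (21 - 1^2)/4 = 20/4 = 5, a_5 = floor((4 + 1)/5) = 1.
  m_6 = 5*1 - 1 = 4, d_6 = (21 - 4^2)/5 = 5/5 = 1, a_6 = floor((4 + 4)/1) = 8.
  m_7 = 1*8 - 4 = 4, d_7 = (21 - 4^2)/1 = 5/1 = 5: (m_7, d_7) = (m_1, d_1) = (4, 5), so from here the quotients repeat a_1, ..., a_6; the period length is 6.
So sqrt(21) = [4; (1, 1, 2, 1, 1, 8)] with period length k = 6.
k is even, so the fundamental solution of x^2 - 21y^2 = 1 is (p_{k-1}, q_{k-1}) = (p_5, q_5); compute convergents through index 5.
Convergents (p_i = a_i*p_{i-1} + p_{i-2}, q_i = a_i*q_{i-1} + q_{i-2} with p_{-2}=0, p_{-1}=1, q_{-2}=1, q_{-1}=0):
  i=0: a_0=4, p_0 = 4*1 + 0 = 4, q_0 = 4*0 + 1 = 1.
  i=1: a_1=1, p_1 = 1*4 + 1 = 5, q_1 = 1*1 + 0 = 1.
  i=2: a_2=1, p_2 = 1*5 + 4 = 9, q_2 = 1*1 + 1 = 2.
  i=3: a_3=2, p_3 = 2*9 + 5 = 23, q_3 = 2*2 + 1 = 5.
  i=4: a_4=1, p_4 = 1*23 + 9 = 32, q_4 = 1*5 + 2 = 7.
  i=5: a_5=1, p_5 = 1*32 + 23 = 55, q_5 = 1*7 + 5 = 12.
Check: 55^2 - 21*12^2 = 3025 - 3024 = 1, so (x, y) = (55, 12) solves the equation, and by the theorem it is the least positive solution.

(x, y) = (55, 12)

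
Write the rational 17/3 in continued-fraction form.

Run the Euclidean algorithm on 17 and 3; the successive quotients are the partial quotients a_0, a_1, ... (each step inverts the fractional part left over by the previous one):
  17 = 5*3 + 2, so a_0 = 5.
  3 = 1*2 + 1, so a_1 = 1.
  2 = 2*1 + 0, so a_2 = 2.
The remainder reaches 0 after 3 divisions, so the expansion has 3 partial quotients, read off in order.

[5; 1, 2]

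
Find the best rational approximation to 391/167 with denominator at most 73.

96/41

Expand x = 391/167 as a continued fraction with the Euclidean algorithm:
  391 = 2*167 + 57, so a_0 = 2.
  167 = 2*57 + 53, so a_1 = 2.
  57 = 1*53 + 4, so a_2 = 1.
  53 = 13*4 + 1, so a_3 = 13.
  4 = 4*1 + 0, so a_4 = 4.
so x = [2; 2, 1, 13, 4].
Convergents (p_i = a_i*p_{i-1} + p_{i-2}, q_i = a_i*q_{i-1} + q_{i-2} with p_{-2}=0, p_{-1}=1, q_{-2}=1, q_{-1}=0), until the denominator exceeds 73:
  i=0: a_0=2, p_0 = 2*1 + 0 = 2, q_0 = 2*0 + 1 = 1.
  i=1: a_1=2, p_1 = 2*2 + 1 = 5, q_1 = 2*1 + 0 = 2.
  i=2: a_2=1, p_2 = 1*5 + 2 = 7, q_2 = 1*2 + 1 = 3.
  i=3: a_3=13, p_3 = 13*7 + 5 = 96, q_3 = 13*3 + 2 = 41.
  i=4: a_4=4, p_4 = 4*96 + 7 = 391, q_4 = 4*41 + 3 = 167.
q_4 = 167 > 73, so the last convergent with denominator <= 73 is p_3/q_3 = 96/41.
The closest fraction with denominator <= 73 is either p_3/q_3 or the intermediate fraction (k*p_3 + p_2)/(k*q_3 + q_2) with the largest k >= 1 whose denominator stays <= 73; these approach x as k grows, and every other convergent or intermediate fraction in range is farther away.
Largest k: floor((73 - q_2)/q_3) = floor((73 - 3)/41) = 1.
That gives (1*96 + 7)/(1*41 + 3) = 103/44.
Compare the errors: |x - 96/41| = |391*41 - 96*167|/(167*41) = 1/6847, and |x - 103/44| = |391*44 - 103*167|/(167*44) = 3/7348.
Cross-multiplying, 1*7348 = 7348 < 20541 = 3*6847, so 1/6847 is smaller: the convergent 96/41 is closer to x than 103/44.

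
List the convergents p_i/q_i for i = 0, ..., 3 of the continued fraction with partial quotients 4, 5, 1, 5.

4/1, 21/5, 25/6, 146/35

Using the convergent recurrence p_i = a_i*p_{i-1} + p_{i-2}, q_i = a_i*q_{i-1} + q_{i-2} with p_{-2}=0, p_{-1}=1, q_{-2}=1, q_{-1}=0:
  i=0: a_0=4, p_0 = 4*1 + 0 = 4, q_0 = 4*0 + 1 = 1.
  i=1: a_1=5, p_1 = 5*4 + 1 = 21, q_1 = 5*1 + 0 = 5.
  i=2: a_2=1, p_2 = 1*21 + 4 = 25, q_2 = 1*5 + 1 = 6.
  i=3: a_3=5, p_3 = 5*25 + 21 = 146, q_3 = 5*6 + 5 = 35.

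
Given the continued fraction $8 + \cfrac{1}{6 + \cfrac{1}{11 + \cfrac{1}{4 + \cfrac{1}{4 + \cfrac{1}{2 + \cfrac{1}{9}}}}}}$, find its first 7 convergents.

Using the convergent recurrence p_i = a_i*p_{i-1} + p_{i-2}, q_i = a_i*q_{i-1} + q_{i-2} with p_{-2}=0, p_{-1}=1, q_{-2}=1, q_{-1}=0:
  i=0: a_0=8, p_0 = 8*1 + 0 = 8, q_0 = 8*0 + 1 = 1.
  i=1: a_1=6, p_1 = 6*8 + 1 = 49, q_1 = 6*1 + 0 = 6.
  i=2: a_2=11, p_2 = 11*49 + 8 = 547, q_2 = 11*6 + 1 = 67.
  i=3: a_3=4, p_3 = 4*547 + 49 = 2237, q_3 = 4*67 + 6 = 274.
  i=4: a_4=4, p_4 = 4*2237 + 547 = 9495, q_4 = 4*274 + 67 = 1163.
  i=5: a_5=2, p_5 = 2*9495 + 2237 = 21227, q_5 = 2*1163 + 274 = 2600.
  i=6: a_6=9, p_6 = 9*21227 + 9495 = 200538, q_6 = 9*2600 + 1163 = 24563.

8/1, 49/6, 547/67, 2237/274, 9495/1163, 21227/2600, 200538/24563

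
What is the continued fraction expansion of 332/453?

Run the Euclidean algorithm on 332 and 453; the successive quotients are the partial quotients a_0, a_1, ... (each step inverts the fractional part left over by the previous one):
  332 = 0*453 + 332, so a_0 = 0.
  453 = 1*332 + 121, so a_1 = 1.
  332 = 2*121 + 90, so a_2 = 2.
  121 = 1*90 + 31, so a_3 = 1.
  90 = 2*31 + 28, so a_4 = 2.
  31 = 1*28 + 3, so a_5 = 1.
  28 = 9*3 + 1, so a_6 = 9.
  3 = 3*1 + 0, so a_7 = 3.
The remainder reaches 0 after 8 divisions, so the expansion has 8 partial quotients, read off in order.

[0; 1, 2, 1, 2, 1, 9, 3]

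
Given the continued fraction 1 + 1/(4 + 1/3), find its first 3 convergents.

Using the convergent recurrence p_i = a_i*p_{i-1} + p_{i-2}, q_i = a_i*q_{i-1} + q_{i-2} with p_{-2}=0, p_{-1}=1, q_{-2}=1, q_{-1}=0:
  i=0: a_0=1, p_0 = 1*1 + 0 = 1, q_0 = 1*0 + 1 = 1.
  i=1: a_1=4, p_1 = 4*1 + 1 = 5, q_1 = 4*1 + 0 = 4.
  i=2: a_2=3, p_2 = 3*5 + 1 = 16, q_2 = 3*4 + 1 = 13.

1/1, 5/4, 16/13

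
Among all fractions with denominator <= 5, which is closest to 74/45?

5/3

Expand x = 74/45 as a continued fraction with the Euclidean algorithm:
  74 = 1*45 + 29, so a_0 = 1.
  45 = 1*29 + 16, so a_1 = 1.
  29 = 1*16 + 13, so a_2 = 1.
  16 = 1*13 + 3, so a_3 = 1.
  13 = 4*3 + 1, so a_4 = 4.
  3 = 3*1 + 0, so a_5 = 3.
so x = [1; 1, 1, 1, 4, 3].
Convergents (p_i = a_i*p_{i-1} + p_{i-2}, q_i = a_i*q_{i-1} + q_{i-2} with p_{-2}=0, p_{-1}=1, q_{-2}=1, q_{-1}=0), until the denominator exceeds 5:
  i=0: a_0=1, p_0 = 1*1 + 0 = 1, q_0 = 1*0 + 1 = 1.
  i=1: a_1=1, p_1 = 1*1 + 1 = 2, q_1 = 1*1 + 0 = 1.
  i=2: a_2=1, p_2 = 1*2 + 1 = 3, q_2 = 1*1 + 1 = 2.
  i=3: a_3=1, p_3 = 1*3 + 2 = 5, q_3 = 1*2 + 1 = 3.
  i=4: a_4=4, p_4 = 4*5 + 3 = 23, q_4 = 4*3 + 2 = 14.
q_4 = 14 > 5, so the last convergent with denominator <= 5 is p_3/q_3 = 5/3.
The closest fraction with denominator <= 5 is either p_3/q_3 or the intermediate fraction (k*p_3 + p_2)/(k*q_3 + q_2) with the largest k >= 1 whose denominator stays <= 5; these approach x as k grows, and every other convergent or intermediate fraction in range is farther away.
Largest k: floor((5 - q_2)/q_3) = floor((5 - 2)/3) = 1.
That gives (1*5 + 3)/(1*3 + 2) = 8/5.
Compare the errors: |x - 5/3| = |74*3 - 5*45|/(45*3) = 3/135, and |x - 8/5| = |74*5 - 8*45|/(45*5) = 10/225.
Cross-multiplying, 3*225 = 675 < 1350 = 10*135, so 3/135 is smaller: the convergent 5/3 is closer to x than 8/5.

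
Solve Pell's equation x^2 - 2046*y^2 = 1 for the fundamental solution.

First expand sqrt(2046) as a continued fraction. With x_i = (sqrt(2046) + m_i)/d_i and (m_0, d_0) = (0, 1): a_0 = floor(sqrt(2046)) = 45, since 45^2 = 2025 <= 2046 < 2116 = 46^2.
Iterate m_{i+1} = d_i*a_i - m_i, d_{i+1} = (2046 - m_{i+1}^2)/d_i, a_{i+1} = floor((a_0 + m_{i+1})/d_{i+1}):
  m_1 = 1*45 - 0 = 45, d_1 = (2046 - 45^2)/1 = 21/1 = 21, a_1 = floor((45 + 45)/21) = 4.
  m_2 = 21*4 - 45 = 39, d_2 = (2046 - 39^2)/21 = 525/21 = 25, a_2 = floor((45 + 39)/25) = 3.
  m_3 = 25*3 - 39 = 36, d_3 = (2046 - 36^2)/25 = 750/25 = 30, a_3 = floor((45 + 36)/30) = 2.
  m_4 = 30*2 - 36 = 24, d_4 = (2046 - 24^2)/30 = 1470/30 = 49, a_4 = floor((45 + 24)/49) = 1.
  m_5 = 49*1 - 24 = 25, d_5 = (2046 - 25^2)/49 = 1421/49 = 29, a_5 = floor((45 + 25)/29) = 2.
  m_6 = 29*2 - 25 = 33, d_6 = (2046 - 33^2)/29 = 957/29 = 33, a_6 = floor((45 + 33)/33) = 2.
  m_7 = 33*2 - 33 = 33, d_7 = (2046 - 33^2)/33 = 957/33 = 29, a_7 = floor((45 + 33)/29) = 2.
  m_8 = 29*2 - 33 = 25, d_8 = (2046 - 25^2)/29 = 1421/29 = 49, a_8 = floor((45 + 25)/49) = 1.
  m_9 = 49*1 - 25 = 24, d_9 = (2046 - 24^2)/49 = 1470/49 = 30, a_9 = floor((45 + 24)/30) = 2.
  m_10 = 30*2 - 24 = 36, d_10 = (2046 - 36^2)/30 = 750/30 = 25, a_10 = floor((45 + 36)/25) = 3.
  m_11 = 25*3 - 36 = 39, d_11 = (2046 - 39^2)/25 = 525/25 = 21, a_11 = floor((45 + 39)/21) = 4.
  m_12 = 21*4 - 39 = 45, d_12 = (2046 - 45^2)/21 = 21/21 = 1, a_12 = floor((45 + 45)/1) = 90.
  m_13 = 1*90 - 45 = 45, d_13 = (2046 - 45^2)/1 = 21/1 = 21: (m_13, d_13) = (m_1, d_1) = (45, 21), so from here the quotients repeat a_1, ..., a_12; the period length is 12.
So sqrt(2046) = [45; (4, 3, 2, 1, 2, 2, 2, 1, 2, 3, 4, 90)] with period length k = 12.
k is even, so the fundamental solution of x^2 - 2046y^2 = 1 is (p_{k-1}, q_{k-1}) = (p_11, q_11); compute convergents through index 11.
Convergents (p_i = a_i*p_{i-1} + p_{i-2}, q_i = a_i*q_{i-1} + q_{i-2} with p_{-2}=0, p_{-1}=1, q_{-2}=1, q_{-1}=0):
  i=0: a_0=45, p_0 = 45*1 + 0 = 45, q_0 = 45*0 + 1 = 1.
  i=1: a_1=4, p_1 = 4*45 + 1 = 181, q_1 = 4*1 + 0 = 4.
  i=2: a_2=3, p_2 = 3*181 + 45 = 588, q_2 = 3*4 + 1 = 13.
  i=3: a_3=2, p_3 = 2*588 + 181 = 1357, q_3 = 2*13 + 4 = 30.
  i=4: a_4=1, p_4 = 1*1357 + 588 = 1945, q_4 = 1*30 + 13 = 43.
  i=5: a_5=2, p_5 = 2*1945 + 1357 = 5247, q_5 = 2*43 + 30 = 116.
  i=6: a_6=2, p_6 = 2*5247 + 1945 = 12439, q_6 = 2*116 + 43 = 275.
  i=7: a_7=2, p_7 = 2*12439 + 5247 = 30125, q_7 = 2*275 + 116 = 666.
  i=8: a_8=1, p_8 = 1*30125 + 12439 = 42564, q_8 = 1*666 + 275 = 941.
  i=9: a_9=2, p_9 = 2*42564 + 30125 = 115253, q_9 = 2*941 + 666 = 2548.
  i=10: a_10=3, p_10 = 3*115253 + 42564 = 388323, q_10 = 3*2548 + 941 = 8585.
  i=11: a_11=4, p_11 = 4*388323 + 115253 = 1668545, q_11 = 4*8585 + 2548 = 36888.
Check: 1668545^2 - 2046*36888^2 = 2784042417025 - 2784042417024 = 1, so (x, y) = (1668545, 36888) solves the equation, and by the theorem it is the least positive solution.

(x, y) = (1668545, 36888)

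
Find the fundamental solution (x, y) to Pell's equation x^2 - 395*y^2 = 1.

(x, y) = (159, 8)

First expand sqrt(395) as a continued fraction. With x_i = (sqrt(395) + m_i)/d_i and (m_0, d_0) = (0, 1): a_0 = floor(sqrt(395)) = 19, since 19^2 = 361 <= 395 < 400 = 20^2.
Iterate m_{i+1} = d_i*a_i - m_i, d_{i+1} = (395 - m_{i+1}^2)/d_i, a_{i+1} = floor((a_0 + m_{i+1})/d_{i+1}):
  m_1 = 1*19 - 0 = 19, d_1 = (395 - 19^2)/1 = 34/1 = 34, a_1 = floor((19 + 19)/34) = 1.
  m_2 = 34*1 - 19 = 15, d_2 = (395 - 15^2)/34 = 170/34 = 5, a_2 = floor((19 + 15)/5) = 6.
  m_3 = 5*6 - 15 = 15, d_3 = (395 - 15^2)/5 = 170/5 = 34, a_3 = floor((19 + 15)/34) = 1.
  m_4 = 34*1 - 15 = 19, d_4 = (395 - 19^2)/34 = 34/34 = 1, a_4 = floor((19 + 19)/1) = 38.
  m_5 = 1*38 - 19 = 19, d_5 = (395 - 19^2)/1 = 34/1 = 34: (m_5, d_5) = (m_1, d_1) = (19, 34), so from here the quotients repeat a_1, ..., a_4; the period length is 4.
So sqrt(395) = [19; (1, 6, 1, 38)] with period length k = 4.
k is even, so the fundamental solution of x^2 - 395y^2 = 1 is (p_{k-1}, q_{k-1}) = (p_3, q_3); compute convergents through index 3.
Convergents (p_i = a_i*p_{i-1} + p_{i-2}, q_i = a_i*q_{i-1} + q_{i-2} with p_{-2}=0, p_{-1}=1, q_{-2}=1, q_{-1}=0):
  i=0: a_0=19, p_0 = 19*1 + 0 = 19, q_0 = 19*0 + 1 = 1.
  i=1: a_1=1, p_1 = 1*19 + 1 = 20, q_1 = 1*1 + 0 = 1.
  i=2: a_2=6, p_2 = 6*20 + 19 = 139, q_2 = 6*1 + 1 = 7.
  i=3: a_3=1, p_3 = 1*139 + 20 = 159, q_3 = 1*7 + 1 = 8.
Check: 159^2 - 395*8^2 = 25281 - 25280 = 1, so (x, y) = (159, 8) solves the equation, and by the theorem it is the least positive solution.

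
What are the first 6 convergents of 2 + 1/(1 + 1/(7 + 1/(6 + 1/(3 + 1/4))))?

2/1, 3/1, 23/8, 141/49, 446/155, 1925/669

Using the convergent recurrence p_i = a_i*p_{i-1} + p_{i-2}, q_i = a_i*q_{i-1} + q_{i-2} with p_{-2}=0, p_{-1}=1, q_{-2}=1, q_{-1}=0:
  i=0: a_0=2, p_0 = 2*1 + 0 = 2, q_0 = 2*0 + 1 = 1.
  i=1: a_1=1, p_1 = 1*2 + 1 = 3, q_1 = 1*1 + 0 = 1.
  i=2: a_2=7, p_2 = 7*3 + 2 = 23, q_2 = 7*1 + 1 = 8.
  i=3: a_3=6, p_3 = 6*23 + 3 = 141, q_3 = 6*8 + 1 = 49.
  i=4: a_4=3, p_4 = 3*141 + 23 = 446, q_4 = 3*49 + 8 = 155.
  i=5: a_5=4, p_5 = 4*446 + 141 = 1925, q_5 = 4*155 + 49 = 669.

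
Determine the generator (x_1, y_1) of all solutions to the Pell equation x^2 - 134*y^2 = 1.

(x, y) = (145925, 12606)

First expand sqrt(134) as a continued fraction. With x_i = (sqrt(134) + m_i)/d_i and (m_0, d_0) = (0, 1): a_0 = floor(sqrt(134)) = 11, since 11^2 = 121 <= 134 < 144 = 12^2.
Iterate m_{i+1} = d_i*a_i - m_i, d_{i+1} = (134 - m_{i+1}^2)/d_i, a_{i+1} = floor((a_0 + m_{i+1})/d_{i+1}):
  m_1 = 1*11 - 0 = 11, d_1 = (134 - 11^2)/1 = 13/1 = 13, a_1 = floor((11 + 11)/13) = 1.
  m_2 = 13*1 - 11 = 2, d_2 = (134 - 2^2)/13 = 130/13 = 10, a_2 = floor((11 + 2)/10) = 1.
  m_3 = 10*1 - 2 = 8, d_3 = (134 - 8^2)/10 = 70/10 = 7, a_3 = floor((11 + 8)/7) = 2.
  m_4 = 7*2 - 8 = 6, d_4 = (134 - 6^2)/7 = 98/7 = 14, a_4 = floor((11 + 6)/14) = 1.
  m_5 = 14*1 - 6 = 8, d_5 = (134 - 8^2)/14 = 70/14 = 5, a_5 = floor((11 + 8)/5) = 3.
  m_6 = 5*3 - 8 = 7, d_6 = (134 - 7^2)/5 = 85/5 = 17, a_6 = floor((11 + 7)/17) = 1.
  m_7 = 17*1 - 7 = 10, d_7 = (134 - 10^2)/17 = 34/17 = 2, a_7 = floor((11 + 10)/2) = 10.
  m_8 = 2*10 - 10 = 10, d_8 = (134 - 10^2)/2 = 34/2 = 17, a_8 = floor((11 + 10)/17) = 1.
  m_9 = 17*1 - 10 = 7, d_9 = (134 - 7^2)/17 = 85/17 = 5, a_9 = floor((11 + 7)/5) = 3.
  m_10 = 5*3 - 7 = 8, d_10 = (134 - 8^2)/5 = 70/5 = 14, a_10 = floor((11 + 8)/14) = 1.
  m_11 = 14*1 - 8 = 6, d_11 = (134 - 6^2)/14 = 98/14 = 7, a_11 = floor((11 + 6)/7) = 2.
  m_12 = 7*2 - 6 = 8, d_12 = (134 - 8^2)/7 = 70/7 = 10, a_12 = floor((11 + 8)/10) = 1.
  m_13 = 10*1 - 8 = 2, d_13 = (134 - 2^2)/10 = 130/10 = 13, a_13 = floor((11 + 2)/13) = 1.
  m_14 = 13*1 - 2 = 11, d_14 = (134 - 11^2)/13 = 13/13 = 1, a_14 = floor((11 + 11)/1) = 22.
  m_15 = 1*22 - 11 = 11, d_15 = (134 - 11^2)/1 = 13/1 = 13: (m_15, d_15) = (m_1, d_1) = (11, 13), so from here the quotients repeat a_1, ..., a_14; the period length is 14.
So sqrt(134) = [11; (1, 1, 2, 1, 3, 1, 10, 1, 3, 1, 2, 1, 1, 22)] with period length k = 14.
k is even, so the fundamental solution of x^2 - 134y^2 = 1 is (p_{k-1}, q_{k-1}) = (p_13, q_13); compute convergents through index 13.
Convergents (p_i = a_i*p_{i-1} + p_{i-2}, q_i = a_i*q_{i-1} + q_{i-2} with p_{-2}=0, p_{-1}=1, q_{-2}=1, q_{-1}=0):
  i=0: a_0=11, p_0 = 11*1 + 0 = 11, q_0 = 11*0 + 1 = 1.
  i=1: a_1=1, p_1 = 1*11 + 1 = 12, q_1 = 1*1 + 0 = 1.
  i=2: a_2=1, p_2 = 1*12 + 11 = 23, q_2 = 1*1 + 1 = 2.
  i=3: a_3=2, p_3 = 2*23 + 12 = 58, q_3 = 2*2 + 1 = 5.
  i=4: a_4=1, p_4 = 1*58 + 23 = 81, q_4 = 1*5 + 2 = 7.
  i=5: a_5=3, p_5 = 3*81 + 58 = 301, q_5 = 3*7 + 5 = 26.
  i=6: a_6=1, p_6 = 1*301 + 81 = 382, q_6 = 1*26 + 7 = 33.
  i=7: a_7=10, p_7 = 10*382 + 301 = 4121, q_7 = 10*33 + 26 = 356.
  i=8: a_8=1, p_8 = 1*4121 + 382 = 4503, q_8 = 1*356 + 33 = 389.
  i=9: a_9=3, p_9 = 3*4503 + 4121 = 17630, q_9 = 3*389 + 356 = 1523.
  i=10: a_10=1, p_10 = 1*17630 + 4503 = 22133, q_10 = 1*1523 + 389 = 1912.
  i=11: a_11=2, p_11 = 2*22133 + 17630 = 61896, q_11 = 2*1912 + 1523 = 5347.
  i=12: a_12=1, p_12 = 1*61896 + 22133 = 84029, q_12 = 1*5347 + 1912 = 7259.
  i=13: a_13=1, p_13 = 1*84029 + 61896 = 145925, q_13 = 1*7259 + 5347 = 12606.
Check: 145925^2 - 134*12606^2 = 21294105625 - 21294105624 = 1, so (x, y) = (145925, 12606) solves the equation, and by the theorem it is the least positive solution.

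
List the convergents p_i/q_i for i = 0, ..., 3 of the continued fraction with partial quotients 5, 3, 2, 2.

Using the convergent recurrence p_i = a_i*p_{i-1} + p_{i-2}, q_i = a_i*q_{i-1} + q_{i-2} with p_{-2}=0, p_{-1}=1, q_{-2}=1, q_{-1}=0:
  i=0: a_0=5, p_0 = 5*1 + 0 = 5, q_0 = 5*0 + 1 = 1.
  i=1: a_1=3, p_1 = 3*5 + 1 = 16, q_1 = 3*1 + 0 = 3.
  i=2: a_2=2, p_2 = 2*16 + 5 = 37, q_2 = 2*3 + 1 = 7.
  i=3: a_3=2, p_3 = 2*37 + 16 = 90, q_3 = 2*7 + 3 = 17.

5/1, 16/3, 37/7, 90/17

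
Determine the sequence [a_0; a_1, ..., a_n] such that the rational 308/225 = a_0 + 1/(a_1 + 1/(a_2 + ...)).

Run the Euclidean algorithm on 308 and 225; the successive quotients are the partial quotients a_0, a_1, ... (each step inverts the fractional part left over by the previous one):
  308 = 1*225 + 83, so a_0 = 1.
  225 = 2*83 + 59, so a_1 = 2.
  83 = 1*59 + 24, so a_2 = 1.
  59 = 2*24 + 11, so a_3 = 2.
  24 = 2*11 + 2, so a_4 = 2.
  11 = 5*2 + 1, so a_5 = 5.
  2 = 2*1 + 0, so a_6 = 2.
The remainder reaches 0 after 7 divisions, so the expansion has 7 partial quotients, read off in order.

[1; 2, 1, 2, 2, 5, 2]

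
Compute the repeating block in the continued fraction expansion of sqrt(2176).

Write x_i = (sqrt(2176) + m_i)/d_i with (m_0, d_0) = (0, 1). a_0 = floor(sqrt(2176)) = 46, since 46^2 = 2116 <= 2176 < 2209 = 47^2.
Iterate m_{i+1} = d_i*a_i - m_i, d_{i+1} = (2176 - m_{i+1}^2)/d_i, a_{i+1} = floor((a_0 + m_{i+1})/d_{i+1}):
  m_1 = 1*46 - 0 = 46, d_1 = (2176 - 46^2)/1 = 60/1 = 60, a_1 = floor((46 + 46)/60) = 1.
  m_2 = 60*1 - 46 = 14, d_2 = (2176 - 14^2)/60 = 1980/60 = 33, a_2 = floor((46 + 14)/33) = 1.
  m_3 = 33*1 - 14 = 19, d_3 = (2176 - 19^2)/33 = 1815/33 = 55, a_3 = floor((46 + 19)/55) = 1.
  m_4 = 55*1 - 19 = 36, d_4 = (2176 - 36^2)/55 = 880/55 = 16, a_4 = floor((46 + 36)/16) = 5.
  m_5 = 16*5 - 36 = 44, d_5 = (2176 - 44^2)/16 = 240/16 = 15, a_5 = floor((46 + 44)/15) = 6.
  m_6 = 15*6 - 44 = 46, d_6 = (2176 - 46^2)/15 = 60/15 = 4, a_6 = floor((46 + 46)/4) = 23.
  m_7 = 4*23 - 46 = 46, d_7 = (2176 - 46^2)/4 = 60/4 = 15, a_7 = floor((46 + 46)/15) = 6.
  m_8 = 15*6 - 46 = 44, d_8 = (2176 - 44^2)/15 = 240/15 = 16, a_8 = floor((46 + 44)/16) = 5.
  m_9 = 16*5 - 44 = 36, d_9 = (2176 - 36^2)/16 = 880/16 = 55, a_9 = floor((46 + 36)/55) = 1.
  m_10 = 55*1 - 36 = 19, d_10 = (2176 - 19^2)/55 = 1815/55 = 33, a_10 = floor((46 + 19)/33) = 1.
  m_11 = 33*1 - 19 = 14, d_11 = (2176 - 14^2)/33 = 1980/33 = 60, a_11 = floor((46 + 14)/60) = 1.
  m_12 = 60*1 - 14 = 46, d_12 = (2176 - 46^2)/60 = 60/60 = 1, a_12 = floor((46 + 46)/1) = 92.
  m_13 = 1*92 - 46 = 46, d_13 = (2176 - 46^2)/1 = 60/1 = 60: (m_13, d_13) = (m_1, d_1) = (46, 60), so from here the quotients repeat a_1, ..., a_12; the period length is 12.
Hence the expansion of sqrt(2176) is a_0 = 46 followed by the repeating block 1, 1, 1, 5, 6, 23, 6, 5, 1, 1, 1, 92 (period 12).

[46; (1, 1, 1, 5, 6, 23, 6, 5, 1, 1, 1, 92)]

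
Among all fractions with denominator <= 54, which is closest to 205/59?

139/40

Expand x = 205/59 as a continued fraction with the Euclidean algorithm:
  205 = 3*59 + 28, so a_0 = 3.
  59 = 2*28 + 3, so a_1 = 2.
  28 = 9*3 + 1, so a_2 = 9.
  3 = 3*1 + 0, so a_3 = 3.
so x = [3; 2, 9, 3].
Convergents (p_i = a_i*p_{i-1} + p_{i-2}, q_i = a_i*q_{i-1} + q_{i-2} with p_{-2}=0, p_{-1}=1, q_{-2}=1, q_{-1}=0), until the denominator exceeds 54:
  i=0: a_0=3, p_0 = 3*1 + 0 = 3, q_0 = 3*0 + 1 = 1.
  i=1: a_1=2, p_1 = 2*3 + 1 = 7, q_1 = 2*1 + 0 = 2.
  i=2: a_2=9, p_2 = 9*7 + 3 = 66, q_2 = 9*2 + 1 = 19.
  i=3: a_3=3, p_3 = 3*66 + 7 = 205, q_3 = 3*19 + 2 = 59.
q_3 = 59 > 54, so the last convergent with denominator <= 54 is p_2/q_2 = 66/19.
The closest fraction with denominator <= 54 is either p_2/q_2 or the intermediate fraction (k*p_2 + p_1)/(k*q_2 + q_1) with the largest k >= 1 whose denominator stays <= 54; these approach x as k grows, and every other convergent or intermediate fraction in range is farther away.
Largest k: floor((54 - q_1)/q_2) = floor((54 - 2)/19) = 2.
That gives (2*66 + 7)/(2*19 + 2) = 139/40.
Compare the errors: |x - 66/19| = |205*19 - 66*59|/(59*19) = 1/1121, and |x - 139/40| = |205*40 - 139*59|/(59*40) = 1/2360.
Cross-multiplying, 1*1121 = 1121 < 2360 = 1*2360, so 1/2360 is smaller: the intermediate fraction 139/40 is closer to x than 66/19.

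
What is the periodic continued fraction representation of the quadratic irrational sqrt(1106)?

[33; (3, 1, 8, 1, 3, 66)]

Write x_i = (sqrt(1106) + m_i)/d_i with (m_0, d_0) = (0, 1). a_0 = floor(sqrt(1106)) = 33, since 33^2 = 1089 <= 1106 < 1156 = 34^2.
Iterate m_{i+1} = d_i*a_i - m_i, d_{i+1} = (1106 - m_{i+1}^2)/d_i, a_{i+1} = floor((a_0 + m_{i+1})/d_{i+1}):
  m_1 = 1*33 - 0 = 33, d_1 = (1106 - 33^2)/1 = 17/1 = 17, a_1 = floor((33 + 33)/17) = 3.
  m_2 = 17*3 - 33 = 18, d_2 = (1106 - 18^2)/17 = 782/17 = 46, a_2 = floor((33 + 18)/46) = 1.
  m_3 = 46*1 - 18 = 28, d_3 = (1106 - 28^2)/46 = 322/46 = 7, a_3 = floor((33 + 28)/7) = 8.
  m_4 = 7*8 - 28 = 28, d_4 = (1106 - 28^2)/7 = 322/7 = 46, a_4 = floor((33 + 28)/46) = 1.
  m_5 = 46*1 - 28 = 18, d_5 = (1106 - 18^2)/46 = 782/46 = 17, a_5 = floor((33 + 18)/17) = 3.
  m_6 = 17*3 - 18 = 33, d_6 = (1106 - 33^2)/17 = 17/17 = 1, a_6 = floor((33 + 33)/1) = 66.
  m_7 = 1*66 - 33 = 33, d_7 = (1106 - 33^2)/1 = 17/1 = 17: (m_7, d_7) = (m_1, d_1) = (33, 17), so from here the quotients repeat a_1, ..., a_6; the period length is 6.
Hence the expansion of sqrt(1106) is a_0 = 33 followed by the repeating block 3, 1, 8, 1, 3, 66 (period 6).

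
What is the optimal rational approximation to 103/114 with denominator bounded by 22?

Expand x = 103/114 as a continued fraction with the Euclidean algorithm:
  103 = 0*114 + 103, so a_0 = 0.
  114 = 1*103 + 11, so a_1 = 1.
  103 = 9*11 + 4, so a_2 = 9.
  11 = 2*4 + 3, so a_3 = 2.
  4 = 1*3 + 1, so a_4 = 1.
  3 = 3*1 + 0, so a_5 = 3.
so x = [0; 1, 9, 2, 1, 3].
Convergents (p_i = a_i*p_{i-1} + p_{i-2}, q_i = a_i*q_{i-1} + q_{i-2} with p_{-2}=0, p_{-1}=1, q_{-2}=1, q_{-1}=0), until the denominator exceeds 22:
  i=0: a_0=0, p_0 = 0*1 + 0 = 0, q_0 = 0*0 + 1 = 1.
  i=1: a_1=1, p_1 = 1*0 + 1 = 1, q_1 = 1*1 + 0 = 1.
  i=2: a_2=9, p_2 = 9*1 + 0 = 9, q_2 = 9*1 + 1 = 10.
  i=3: a_3=2, p_3 = 2*9 + 1 = 19, q_3 = 2*10 + 1 = 21.
  i=4: a_4=1, p_4 = 1*19 + 9 = 28, q_4 = 1*21 + 10 = 31.
q_4 = 31 > 22, so the last convergent with denominator <= 22 is p_3/q_3 = 19/21.
The closest fraction with denominator <= 22 is either p_3/q_3 or the intermediate fraction (k*p_3 + p_2)/(k*q_3 + q_2) with the largest k >= 1 whose denominator stays <= 22; these approach x as k grows, and every other convergent or intermediate fraction in range is farther away.
Largest k: floor((22 - q_2)/q_3) = floor((22 - 10)/21) = 0.
Since k = 0, no intermediate fraction beyond p_3/q_3 has denominator <= 22, so the convergent 19/21 is the closest (its error is |103*21 - 19*114|/(114*21) = 3/2394).

19/21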